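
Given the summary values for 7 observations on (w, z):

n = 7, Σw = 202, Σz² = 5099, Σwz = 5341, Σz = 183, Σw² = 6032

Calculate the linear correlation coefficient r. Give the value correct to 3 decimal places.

r = (nΣwz − ΣwΣz) / √[(nΣw² − (Σw)²)(nΣz² − (Σz)²)]
Numerator: 7×5341 − 202×183 = 421
Denominator: √[(42224 − 40804)(35693 − 33489)] = √[1420 × 2204] = 1769.0902
r = 421 / 1769.0902 ≈ 0.238

0.238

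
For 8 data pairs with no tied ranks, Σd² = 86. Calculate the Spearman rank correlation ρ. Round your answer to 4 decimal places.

ρ = 1 − 6Σd² / [n(n²−1)] = 1 − 6×86 / (8×63)
  = 1 − 516/504 = 1 − 1.02381 ≈ -0.0238

-0.0238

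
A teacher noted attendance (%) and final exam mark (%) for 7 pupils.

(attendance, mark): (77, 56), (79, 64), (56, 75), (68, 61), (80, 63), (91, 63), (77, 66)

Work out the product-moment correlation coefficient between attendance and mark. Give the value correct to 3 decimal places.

-0.585

n = 7, Σx = 528, Σy = 448, Σx² = 40540, Σy² = 28872, Σxy = 33571
nΣxy − ΣxΣy = 234997 − 236544 = -1547
nΣx² − (Σx)² = 283780 − 278784 = 4996; nΣy² − (Σy)² = 202104 − 200704 = 1400
r = -1547 / √(4996 × 1400) = -1547 / 2644.6928 ≈ -0.585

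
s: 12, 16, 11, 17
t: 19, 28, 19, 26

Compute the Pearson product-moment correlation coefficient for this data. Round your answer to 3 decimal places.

n = 4, Σs = 56, Σt = 92, Σs² = 810, Σt² = 2182, Σst = 1327
nΣst − ΣsΣt = 5308 − 5152 = 156
nΣs² − (Σs)² = 3240 − 3136 = 104; nΣt² − (Σt)² = 8728 − 8464 = 264
r = 156 / √(104 × 264) = 156 / 165.6985 ≈ 0.941

0.941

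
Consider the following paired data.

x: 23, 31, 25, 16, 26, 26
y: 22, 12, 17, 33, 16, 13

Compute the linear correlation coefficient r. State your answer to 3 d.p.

-0.957

n = 6, Σx = 147, Σy = 113, Σx² = 3723, Σy² = 2431, Σxy = 2585
nΣxy − ΣxΣy = 15510 − 16611 = -1101
nΣx² − (Σx)² = 22338 − 21609 = 729; nΣy² − (Σy)² = 14586 − 12769 = 1817
r = -1101 / √(729 × 1817) = -1101 / 1150.9096 ≈ -0.957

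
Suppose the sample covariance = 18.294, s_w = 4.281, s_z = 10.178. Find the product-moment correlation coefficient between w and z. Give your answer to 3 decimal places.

0.420

r = Cov(w,z) / (s_w · s_z) = 18.294 / (4.281 × 10.178)
  = 18.294 / 43.5720 ≈ 0.420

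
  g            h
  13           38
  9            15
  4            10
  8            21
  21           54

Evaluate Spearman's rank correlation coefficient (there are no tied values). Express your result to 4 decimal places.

Rank g: 4, 3, 1, 2, 5
Rank h: 4, 2, 1, 3, 5
d = rank(g) − rank(h): 0, 1, 0, -1, 0; Σd² = 2
ρ = 1 − 6Σd² / [n(n²−1)] = 1 − 6×2 / (5×24) = 1 − 12/120 ≈ 0.9000

0.9000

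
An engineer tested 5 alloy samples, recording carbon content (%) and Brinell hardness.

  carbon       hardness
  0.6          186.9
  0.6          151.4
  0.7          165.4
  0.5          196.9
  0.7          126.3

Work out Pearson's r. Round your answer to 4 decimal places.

-0.7481

n = 5, Σx = 3.1, Σy = 826.9, Σx² = 1.95, Σy² = 139932.03, Σxy = 505.62
nΣxy − ΣxΣy = 2528.1 − 2563.39 = -35.29
nΣx² − (Σx)² = 9.75 − 9.61 = 0.14; nΣy² − (Σy)² = 699660.15 − 683763.61 = 15896.54
r = -35.29 / √(0.14 × 15896.54) = -35.29 / 47.1754 ≈ -0.7481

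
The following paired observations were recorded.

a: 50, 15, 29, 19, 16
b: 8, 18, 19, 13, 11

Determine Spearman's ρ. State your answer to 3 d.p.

Rank a: 5, 1, 4, 3, 2
Rank b: 1, 4, 5, 3, 2
d = rank(a) − rank(b): 4, -3, -1, 0, 0; Σd² = 26
ρ = 1 − 6Σd² / [n(n²−1)] = 1 − 6×26 / (5×24) = 1 − 156/120 ≈ -0.300

-0.300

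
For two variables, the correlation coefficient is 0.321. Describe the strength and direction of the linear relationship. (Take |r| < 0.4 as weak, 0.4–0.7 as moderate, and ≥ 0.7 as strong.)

weak positive

r = 0.321 > 0 so the relationship is positive.
|r| = 0.321, which falls in the weak range.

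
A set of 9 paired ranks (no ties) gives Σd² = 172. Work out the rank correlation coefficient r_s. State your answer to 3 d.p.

-0.433

ρ = 1 − 6Σd² / [n(n²−1)] = 1 − 6×172 / (9×80)
  = 1 − 1032/720 = 1 − 1.4333 ≈ -0.433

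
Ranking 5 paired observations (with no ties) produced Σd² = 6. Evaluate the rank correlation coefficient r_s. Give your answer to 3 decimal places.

0.700

ρ = 1 − 6Σd² / [n(n²−1)] = 1 − 6×6 / (5×24)
  = 1 − 36/120 = 1 − 0.3000 ≈ 0.700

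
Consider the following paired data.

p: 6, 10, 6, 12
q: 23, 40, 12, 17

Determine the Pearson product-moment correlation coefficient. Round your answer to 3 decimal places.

0.292

n = 4, Σp = 34, Σq = 92, Σp² = 316, Σq² = 2562, Σpq = 814
nΣpq − ΣpΣq = 3256 − 3128 = 128
nΣp² − (Σp)² = 1264 − 1156 = 108; nΣq² − (Σq)² = 10248 − 8464 = 1784
r = 128 / √(108 × 1784) = 128 / 438.9442 ≈ 0.292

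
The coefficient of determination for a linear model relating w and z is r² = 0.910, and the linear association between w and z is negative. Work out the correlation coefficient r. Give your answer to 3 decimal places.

-0.954

|r| = √0.910 = 0.954
The association is negative, so r = −0.954.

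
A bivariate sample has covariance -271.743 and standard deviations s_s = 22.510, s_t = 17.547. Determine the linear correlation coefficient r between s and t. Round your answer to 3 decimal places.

r = Cov(s,t) / (s_s · s_t) = -271.743 / (22.510 × 17.547)
  = -271.743 / 394.9830 ≈ -0.688

-0.688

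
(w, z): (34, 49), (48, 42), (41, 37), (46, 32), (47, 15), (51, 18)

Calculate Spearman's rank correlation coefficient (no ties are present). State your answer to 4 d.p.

Rank w: 1, 5, 2, 3, 4, 6
Rank z: 6, 5, 4, 3, 1, 2
d = rank(w) − rank(z): -5, 0, -2, 0, 3, 4; Σd² = 54
ρ = 1 − 6Σd² / [n(n²−1)] = 1 − 6×54 / (6×35) = 1 − 324/210 ≈ -0.5429

-0.5429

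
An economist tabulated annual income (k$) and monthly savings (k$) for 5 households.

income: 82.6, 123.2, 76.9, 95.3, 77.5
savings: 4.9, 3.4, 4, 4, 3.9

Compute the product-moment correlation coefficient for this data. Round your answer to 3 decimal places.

-0.608

n = 5, Σx = 455.5, Σy = 20.2, Σx² = 43002.95, Σy² = 82.78, Σxy = 1814.67
nΣxy − ΣxΣy = 9073.35 − 9201.1 = -127.75
nΣx² − (Σx)² = 215014.75 − 207480.25 = 7534.5; nΣy² − (Σy)² = 413.9 − 408.04 = 5.86
r = -127.75 / √(7534.5 × 5.86) = -127.75 / 210.1242 ≈ -0.608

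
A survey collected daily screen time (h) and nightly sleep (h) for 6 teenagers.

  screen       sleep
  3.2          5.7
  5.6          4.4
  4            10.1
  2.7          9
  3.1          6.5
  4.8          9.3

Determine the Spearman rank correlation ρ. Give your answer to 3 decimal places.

Rank screen: 3, 6, 4, 1, 2, 5
Rank sleep: 2, 1, 6, 4, 3, 5
d = rank(screen) − rank(sleep): 1, 5, -2, -3, -1, 0; Σd² = 40
ρ = 1 − 6Σd² / [n(n²−1)] = 1 − 6×40 / (6×35) = 1 − 240/210 ≈ -0.143

-0.143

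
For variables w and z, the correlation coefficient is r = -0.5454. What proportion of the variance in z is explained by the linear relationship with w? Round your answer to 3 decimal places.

r² = (-0.5454)² = 0.297

0.297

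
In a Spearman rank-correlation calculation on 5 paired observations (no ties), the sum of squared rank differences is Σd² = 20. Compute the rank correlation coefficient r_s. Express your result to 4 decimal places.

ρ = 1 − 6Σd² / [n(n²−1)] = 1 − 6×20 / (5×24)
  = 1 − 120/120 = 1 − 1.00000 ≈ 0.0000

0.0000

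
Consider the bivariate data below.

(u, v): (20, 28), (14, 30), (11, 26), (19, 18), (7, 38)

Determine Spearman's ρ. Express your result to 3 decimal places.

Rank u: 5, 3, 2, 4, 1
Rank v: 3, 4, 2, 1, 5
d = rank(u) − rank(v): 2, -1, 0, 3, -4; Σd² = 30
ρ = 1 − 6Σd² / [n(n²−1)] = 1 − 6×30 / (5×24) = 1 − 180/120 ≈ -0.500

-0.500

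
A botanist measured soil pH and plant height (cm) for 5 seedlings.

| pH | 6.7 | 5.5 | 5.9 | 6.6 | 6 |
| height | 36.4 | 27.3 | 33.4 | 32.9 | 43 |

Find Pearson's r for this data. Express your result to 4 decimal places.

0.3477

n = 5, Σx = 30.7, Σy = 173, Σx² = 189.51, Σy² = 6117.22, Σxy = 1066.23
nΣxy − ΣxΣy = 5331.15 − 5311.1 = 20.05
nΣx² − (Σx)² = 947.55 − 942.49 = 5.06; nΣy² − (Σy)² = 30586.1 − 29929 = 657.1
r = 20.05 / √(5.06 × 657.1) = 20.05 / 57.6622 ≈ 0.3477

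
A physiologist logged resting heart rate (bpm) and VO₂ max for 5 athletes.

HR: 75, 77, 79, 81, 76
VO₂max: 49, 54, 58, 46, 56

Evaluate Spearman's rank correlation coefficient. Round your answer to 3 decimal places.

-0.100

Rank HR: 1, 3, 4, 5, 2
Rank VO₂max: 2, 3, 5, 1, 4
d = rank(HR) − rank(VO₂max): -1, 0, -1, 4, -2; Σd² = 22
ρ = 1 − 6Σd² / [n(n²−1)] = 1 − 6×22 / (5×24) = 1 − 132/120 ≈ -0.100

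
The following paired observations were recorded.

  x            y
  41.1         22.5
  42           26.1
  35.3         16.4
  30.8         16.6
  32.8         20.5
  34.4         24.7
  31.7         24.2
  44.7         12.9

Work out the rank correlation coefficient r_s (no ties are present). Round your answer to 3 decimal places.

Rank x: 6, 7, 5, 1, 3, 4, 2, 8
Rank y: 5, 8, 2, 3, 4, 7, 6, 1
d = rank(x) − rank(y): 1, -1, 3, -2, -1, -3, -4, 7; Σd² = 90
ρ = 1 − 6Σd² / [n(n²−1)] = 1 − 6×90 / (8×63) = 1 − 540/504 ≈ -0.071

-0.071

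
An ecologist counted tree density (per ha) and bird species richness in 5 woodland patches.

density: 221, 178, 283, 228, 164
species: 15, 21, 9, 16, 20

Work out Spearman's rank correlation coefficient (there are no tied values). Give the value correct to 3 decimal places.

-0.800

Rank density: 3, 2, 5, 4, 1
Rank species: 2, 5, 1, 3, 4
d = rank(density) − rank(species): 1, -3, 4, 1, -3; Σd² = 36
ρ = 1 − 6Σd² / [n(n²−1)] = 1 − 6×36 / (5×24) = 1 − 216/120 ≈ -0.800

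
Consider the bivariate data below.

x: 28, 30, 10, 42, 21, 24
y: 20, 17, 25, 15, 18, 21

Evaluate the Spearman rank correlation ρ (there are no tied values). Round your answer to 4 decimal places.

Rank x: 4, 5, 1, 6, 2, 3
Rank y: 4, 2, 6, 1, 3, 5
d = rank(x) − rank(y): 0, 3, -5, 5, -1, -2; Σd² = 64
ρ = 1 − 6Σd² / [n(n²−1)] = 1 − 6×64 / (6×35) = 1 − 384/210 ≈ -0.8286

-0.8286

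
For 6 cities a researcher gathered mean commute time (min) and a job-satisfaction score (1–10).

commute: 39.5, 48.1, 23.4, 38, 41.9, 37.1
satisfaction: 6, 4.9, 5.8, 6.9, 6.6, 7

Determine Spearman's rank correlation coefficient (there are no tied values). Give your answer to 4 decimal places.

-0.3714

Rank commute: 4, 6, 1, 3, 5, 2
Rank satisfaction: 3, 1, 2, 5, 4, 6
d = rank(commute) − rank(satisfaction): 1, 5, -1, -2, 1, -4; Σd² = 48
ρ = 1 − 6Σd² / [n(n²−1)] = 1 − 6×48 / (6×35) = 1 − 288/210 ≈ -0.3714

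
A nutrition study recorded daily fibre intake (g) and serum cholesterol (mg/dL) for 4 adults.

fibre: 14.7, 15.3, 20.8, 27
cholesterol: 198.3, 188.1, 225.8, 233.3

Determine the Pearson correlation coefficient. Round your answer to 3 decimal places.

0.925

n = 4, Σx = 77.8, Σy = 845.5, Σx² = 1611.82, Σy² = 180119.03, Σxy = 16788.68
nΣxy − ΣxΣy = 67154.72 − 65779.9 = 1374.82
nΣx² − (Σx)² = 6447.28 − 6052.84 = 394.44; nΣy² − (Σy)² = 720476.12 − 714870.25 = 5605.87
r = 1374.82 / √(394.44 × 5605.87) = 1374.82 / 1487.0035 ≈ 0.925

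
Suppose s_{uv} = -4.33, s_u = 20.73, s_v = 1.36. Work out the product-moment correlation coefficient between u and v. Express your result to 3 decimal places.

r = Cov(u,v) / (s_u · s_v) = -4.33 / (20.73 × 1.36)
  = -4.33 / 28.1928 ≈ -0.154

-0.154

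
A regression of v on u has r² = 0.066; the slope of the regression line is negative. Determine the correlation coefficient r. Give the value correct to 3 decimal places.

|r| = √0.066 = 0.257
The association is negative, so r = −0.257.

-0.257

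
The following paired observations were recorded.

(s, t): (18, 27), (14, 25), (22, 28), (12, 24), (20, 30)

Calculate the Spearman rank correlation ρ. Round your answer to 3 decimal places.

Rank s: 3, 2, 5, 1, 4
Rank t: 3, 2, 4, 1, 5
d = rank(s) − rank(t): 0, 0, 1, 0, -1; Σd² = 2
ρ = 1 − 6Σd² / [n(n²−1)] = 1 − 6×2 / (5×24) = 1 − 12/120 ≈ 0.900

0.900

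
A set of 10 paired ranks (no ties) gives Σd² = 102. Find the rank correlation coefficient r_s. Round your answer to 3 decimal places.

0.382

ρ = 1 − 6Σd² / [n(n²−1)] = 1 − 6×102 / (10×99)
  = 1 − 612/990 = 1 − 0.6182 ≈ 0.382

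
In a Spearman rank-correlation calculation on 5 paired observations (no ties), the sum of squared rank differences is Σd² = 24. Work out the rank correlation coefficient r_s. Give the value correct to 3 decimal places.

-0.200

ρ = 1 − 6Σd² / [n(n²−1)] = 1 − 6×24 / (5×24)
  = 1 − 144/120 = 1 − 1.2000 ≈ -0.200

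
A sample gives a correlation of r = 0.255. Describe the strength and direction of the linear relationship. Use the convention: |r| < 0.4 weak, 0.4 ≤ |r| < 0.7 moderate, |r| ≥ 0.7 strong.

r = 0.255 > 0 so the relationship is positive.
|r| = 0.255, which falls in the weak range.

weak positive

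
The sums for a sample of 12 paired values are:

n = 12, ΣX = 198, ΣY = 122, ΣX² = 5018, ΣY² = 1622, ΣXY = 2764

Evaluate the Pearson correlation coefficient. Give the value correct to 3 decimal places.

0.919

r = (nΣXY − ΣXΣY) / √[(nΣX² − (ΣX)²)(nΣY² − (ΣY)²)]
Numerator: 12×2764 − 198×122 = 9012
Denominator: √[(60216 − 39204)(19464 − 14884)] = √[21012 × 4580] = 9809.9419
r = 9012 / 9809.9419 ≈ 0.919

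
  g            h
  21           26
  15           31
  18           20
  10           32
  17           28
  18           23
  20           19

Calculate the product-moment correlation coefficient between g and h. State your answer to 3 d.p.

n = 7, Σg = 119, Σh = 179, Σg² = 2103, Σh² = 4735, Σgh = 2961
nΣgh − ΣgΣh = 20727 − 21301 = -574
nΣg² − (Σg)² = 14721 − 14161 = 560; nΣh² − (Σh)² = 33145 − 32041 = 1104
r = -574 / √(560 × 1104) = -574 / 786.2824 ≈ -0.730

-0.730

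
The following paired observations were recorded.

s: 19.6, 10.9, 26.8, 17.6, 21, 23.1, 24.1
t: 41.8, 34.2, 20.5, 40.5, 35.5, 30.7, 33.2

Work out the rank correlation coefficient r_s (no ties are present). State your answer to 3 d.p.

-0.714

Rank s: 3, 1, 7, 2, 4, 5, 6
Rank t: 7, 4, 1, 6, 5, 2, 3
d = rank(s) − rank(t): -4, -3, 6, -4, -1, 3, 3; Σd² = 96
ρ = 1 − 6Σd² / [n(n²−1)] = 1 − 6×96 / (7×48) = 1 − 576/336 ≈ -0.714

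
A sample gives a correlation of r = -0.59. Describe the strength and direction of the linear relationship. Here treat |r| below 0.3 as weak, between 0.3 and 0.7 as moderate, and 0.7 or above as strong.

moderate negative

r = -0.59 < 0 so the relationship is negative.
|r| = 0.59, which falls in the moderate range.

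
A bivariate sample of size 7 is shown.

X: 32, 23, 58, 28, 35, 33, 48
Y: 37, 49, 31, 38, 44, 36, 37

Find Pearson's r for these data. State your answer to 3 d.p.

n = 7, ΣX = 257, ΣY = 272, ΣX² = 10319, ΣY² = 10776, ΣXY = 9677
nΣXY − ΣXΣY = 67739 − 69904 = -2165
nΣX² − (ΣX)² = 72233 − 66049 = 6184; nΣY² − (ΣY)² = 75432 − 73984 = 1448
r = -2165 / √(6184 × 1448) = -2165 / 2992.3957 ≈ -0.724

-0.724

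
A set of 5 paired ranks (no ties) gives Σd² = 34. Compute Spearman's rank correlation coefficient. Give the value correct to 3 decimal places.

-0.700

ρ = 1 − 6Σd² / [n(n²−1)] = 1 − 6×34 / (5×24)
  = 1 − 204/120 = 1 − 1.7000 ≈ -0.700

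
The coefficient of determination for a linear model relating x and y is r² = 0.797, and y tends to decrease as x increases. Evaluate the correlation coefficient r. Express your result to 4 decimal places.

|r| = √0.797 = 0.8927
The association is negative, so r = −0.8927.

-0.8927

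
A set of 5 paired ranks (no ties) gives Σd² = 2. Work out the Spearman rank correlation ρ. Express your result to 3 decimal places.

0.900

ρ = 1 − 6Σd² / [n(n²−1)] = 1 − 6×2 / (5×24)
  = 1 − 12/120 = 1 − 0.1000 ≈ 0.900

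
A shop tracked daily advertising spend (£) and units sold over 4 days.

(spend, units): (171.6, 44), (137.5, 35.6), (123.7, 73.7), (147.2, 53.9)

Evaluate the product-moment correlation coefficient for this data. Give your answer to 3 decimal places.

-0.551

n = 4, Σx = 580, Σy = 207.2, Σx² = 85322.34, Σy² = 11540.26, Σxy = 29496.17
nΣxy − ΣxΣy = 117984.68 − 120176 = -2191.32
nΣx² − (Σx)² = 341289.36 − 336400 = 4889.36; nΣy² − (Σy)² = 46161.04 − 42931.84 = 3229.2
r = -2191.32 / √(4889.36 × 3229.2) = -2191.32 / 3973.5024 ≈ -0.551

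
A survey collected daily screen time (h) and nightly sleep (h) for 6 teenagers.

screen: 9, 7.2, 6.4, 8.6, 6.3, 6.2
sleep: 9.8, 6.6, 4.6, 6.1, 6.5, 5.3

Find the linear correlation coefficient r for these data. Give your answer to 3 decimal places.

0.732

n = 6, Σx = 43.7, Σy = 38.9, Σx² = 325.89, Σy² = 268.31, Σxy = 291.43
nΣxy − ΣxΣy = 1748.58 − 1699.93 = 48.65
nΣx² − (Σx)² = 1955.34 − 1909.69 = 45.65; nΣy² − (Σy)² = 1609.86 − 1513.21 = 96.65
r = 48.65 / √(45.65 × 96.65) = 48.65 / 66.4234 ≈ 0.732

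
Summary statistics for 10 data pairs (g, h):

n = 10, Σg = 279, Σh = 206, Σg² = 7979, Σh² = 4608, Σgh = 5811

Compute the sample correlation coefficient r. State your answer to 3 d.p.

0.239

r = (nΣgh − ΣgΣh) / √[(nΣg² − (Σg)²)(nΣh² − (Σh)²)]
Numerator: 10×5811 − 279×206 = 636
Denominator: √[(79790 − 77841)(46080 − 42436)] = √[1949 × 3644] = 2664.9871
r = 636 / 2664.9871 ≈ 0.239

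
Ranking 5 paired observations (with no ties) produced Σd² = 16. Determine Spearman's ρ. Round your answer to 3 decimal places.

0.200

ρ = 1 − 6Σd² / [n(n²−1)] = 1 − 6×16 / (5×24)
  = 1 − 96/120 = 1 − 0.8000 ≈ 0.200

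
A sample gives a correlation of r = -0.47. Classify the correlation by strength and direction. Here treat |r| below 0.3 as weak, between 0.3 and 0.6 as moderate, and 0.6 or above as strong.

r = -0.47 < 0 so the relationship is negative.
|r| = 0.47, which falls in the moderate range.

moderate negative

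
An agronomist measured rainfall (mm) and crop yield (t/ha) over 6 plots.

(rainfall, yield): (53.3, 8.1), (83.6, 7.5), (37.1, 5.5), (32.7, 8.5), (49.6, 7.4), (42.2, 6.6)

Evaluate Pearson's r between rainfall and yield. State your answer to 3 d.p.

0.174

n = 6, Σx = 298.5, Σy = 43.6, Σx² = 16516.55, Σy² = 322.68, Σxy = 2186.29
nΣxy − ΣxΣy = 13117.74 − 13014.6 = 103.14
nΣx² − (Σx)² = 99099.3 − 89102.25 = 9997.05; nΣy² − (Σy)² = 1936.08 − 1900.96 = 35.12
r = 103.14 / √(9997.05 × 35.12) = 103.14 / 592.5339 ≈ 0.174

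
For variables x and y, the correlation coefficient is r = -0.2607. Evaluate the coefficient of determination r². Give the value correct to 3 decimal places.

r² = (-0.2607)² = 0.068

0.068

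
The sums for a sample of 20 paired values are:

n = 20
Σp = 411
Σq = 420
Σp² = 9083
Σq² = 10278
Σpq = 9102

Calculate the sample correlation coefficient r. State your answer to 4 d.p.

0.4888

r = (nΣpq − ΣpΣq) / √[(nΣp² − (Σp)²)(nΣq² − (Σq)²)]
Numerator: 20×9102 − 411×420 = 9420
Denominator: √[(181660 − 168921)(205560 − 176400)] = √[12739 × 29160] = 19273.5373
r = 9420 / 19273.5373 ≈ 0.4888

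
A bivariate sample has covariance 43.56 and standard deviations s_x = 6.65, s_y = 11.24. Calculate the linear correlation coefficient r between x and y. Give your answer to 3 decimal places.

0.583

r = Cov(x,y) / (s_x · s_y) = 43.56 / (6.65 × 11.24)
  = 43.56 / 74.7460 ≈ 0.583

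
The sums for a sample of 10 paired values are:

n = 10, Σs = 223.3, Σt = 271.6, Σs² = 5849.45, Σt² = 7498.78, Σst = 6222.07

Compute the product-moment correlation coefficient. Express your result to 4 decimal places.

0.4843

r = (nΣst − ΣsΣt) / √[(nΣs² − (Σs)²)(nΣt² − (Σt)²)]
Numerator: 10×6222.07 − 223.3×271.6 = 1572.42
Denominator: √[(58494.5 − 49862.89)(74987.8 − 73766.56)] = √[8631.61 × 1221.24] = 3246.7318
r = 1572.42 / 3246.7318 ≈ 0.4843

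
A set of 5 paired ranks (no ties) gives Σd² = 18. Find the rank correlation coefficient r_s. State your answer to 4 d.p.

ρ = 1 − 6Σd² / [n(n²−1)] = 1 − 6×18 / (5×24)
  = 1 − 108/120 = 1 − 0.90000 ≈ 0.1000

0.1000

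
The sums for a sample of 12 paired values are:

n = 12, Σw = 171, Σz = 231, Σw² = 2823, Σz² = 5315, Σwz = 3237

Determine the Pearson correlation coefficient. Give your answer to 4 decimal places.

-0.0945

r = (nΣwz − ΣwΣz) / √[(nΣw² − (Σw)²)(nΣz² − (Σz)²)]
Numerator: 12×3237 − 171×231 = -657
Denominator: √[(33876 − 29241)(63780 − 53361)] = √[4635 × 10419] = 6949.2492
r = -657 / 6949.2492 ≈ -0.0945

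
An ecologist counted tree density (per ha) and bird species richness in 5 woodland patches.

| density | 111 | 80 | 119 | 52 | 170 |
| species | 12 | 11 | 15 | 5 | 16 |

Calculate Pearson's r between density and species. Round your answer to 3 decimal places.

0.911

n = 5, Σx = 532, Σy = 59, Σx² = 64486, Σy² = 771, Σxy = 6977
nΣxy − ΣxΣy = 34885 − 31388 = 3497
nΣx² − (Σx)² = 322430 − 283024 = 39406; nΣy² − (Σy)² = 3855 − 3481 = 374
r = 3497 / √(39406 × 374) = 3497 / 3838.9900 ≈ 0.911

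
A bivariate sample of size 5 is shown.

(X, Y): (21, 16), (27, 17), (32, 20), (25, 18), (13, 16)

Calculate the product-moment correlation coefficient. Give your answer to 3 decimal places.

0.834

n = 5, ΣX = 118, ΣY = 87, ΣX² = 2988, ΣY² = 1525, ΣXY = 2093
nΣXY − ΣXΣY = 10465 − 10266 = 199
nΣX² − (ΣX)² = 14940 − 13924 = 1016; nΣY² − (ΣY)² = 7625 − 7569 = 56
r = 199 / √(1016 × 56) = 199 / 238.5288 ≈ 0.834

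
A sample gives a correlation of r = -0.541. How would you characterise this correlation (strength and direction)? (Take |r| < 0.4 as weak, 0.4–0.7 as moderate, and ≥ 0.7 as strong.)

r = -0.541 < 0 so the relationship is negative.
|r| = 0.541, which falls in the moderate range.

moderate negative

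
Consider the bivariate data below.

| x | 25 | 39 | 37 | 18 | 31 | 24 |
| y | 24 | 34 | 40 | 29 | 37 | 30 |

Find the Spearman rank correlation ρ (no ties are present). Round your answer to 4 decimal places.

Rank x: 3, 6, 5, 1, 4, 2
Rank y: 1, 4, 6, 2, 5, 3
d = rank(x) − rank(y): 2, 2, -1, -1, -1, -1; Σd² = 12
ρ = 1 − 6Σd² / [n(n²−1)] = 1 − 6×12 / (6×35) = 1 − 72/210 ≈ 0.6571

0.6571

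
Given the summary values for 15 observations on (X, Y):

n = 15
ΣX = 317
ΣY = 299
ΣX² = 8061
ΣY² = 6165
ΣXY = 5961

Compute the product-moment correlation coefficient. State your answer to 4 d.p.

r = (nΣXY − ΣXΣY) / √[(nΣX² − (ΣX)²)(nΣY² − (ΣY)²)]
Numerator: 15×5961 − 317×299 = -5368
Denominator: √[(120915 − 100489)(92475 − 89401)] = √[20426 × 3074] = 7923.9841
r = -5368 / 7923.9841 ≈ -0.6774

-0.6774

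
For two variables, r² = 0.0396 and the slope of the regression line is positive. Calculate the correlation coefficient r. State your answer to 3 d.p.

|r| = √0.0396 = 0.199
The association is positive, so r = 0.199.

0.199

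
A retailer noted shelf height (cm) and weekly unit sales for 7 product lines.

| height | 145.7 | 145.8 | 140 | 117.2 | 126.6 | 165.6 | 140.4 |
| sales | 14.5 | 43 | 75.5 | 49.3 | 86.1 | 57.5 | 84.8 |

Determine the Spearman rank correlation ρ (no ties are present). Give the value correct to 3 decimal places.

-0.393

Rank height: 5, 6, 3, 1, 2, 7, 4
Rank sales: 1, 2, 5, 3, 7, 4, 6
d = rank(height) − rank(sales): 4, 4, -2, -2, -5, 3, -2; Σd² = 78
ρ = 1 − 6Σd² / [n(n²−1)] = 1 − 6×78 / (7×48) = 1 − 468/336 ≈ -0.393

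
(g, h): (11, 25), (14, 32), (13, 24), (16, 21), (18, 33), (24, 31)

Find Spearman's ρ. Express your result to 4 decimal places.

Rank g: 1, 3, 2, 4, 5, 6
Rank h: 3, 5, 2, 1, 6, 4
d = rank(g) − rank(h): -2, -2, 0, 3, -1, 2; Σd² = 22
ρ = 1 − 6Σd² / [n(n²−1)] = 1 − 6×22 / (6×35) = 1 − 132/210 ≈ 0.3714

0.3714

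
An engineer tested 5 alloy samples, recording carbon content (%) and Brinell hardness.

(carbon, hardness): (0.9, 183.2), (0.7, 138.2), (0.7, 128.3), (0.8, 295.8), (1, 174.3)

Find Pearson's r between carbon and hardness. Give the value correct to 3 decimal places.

0.234

n = 5, Σx = 4.1, Σy = 919.8, Σx² = 3.43, Σy² = 187000.5, Σxy = 762.37
nΣxy − ΣxΣy = 3811.85 − 3771.18 = 40.67
nΣx² − (Σx)² = 17.15 − 16.81 = 0.34; nΣy² − (Σy)² = 935002.5 − 846032.04 = 88970.46
r = 40.67 / √(0.34 × 88970.46) = 40.67 / 173.9251 ≈ 0.234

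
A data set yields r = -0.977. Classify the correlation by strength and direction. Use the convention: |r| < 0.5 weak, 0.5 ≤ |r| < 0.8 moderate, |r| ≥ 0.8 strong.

r = -0.977 < 0 so the relationship is negative.
|r| = 0.977, which falls in the strong range.

strong negative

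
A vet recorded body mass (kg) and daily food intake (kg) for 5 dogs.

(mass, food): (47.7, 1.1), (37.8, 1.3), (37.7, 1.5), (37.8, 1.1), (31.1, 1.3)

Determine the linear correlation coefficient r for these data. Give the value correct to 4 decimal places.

n = 5, Σx = 192.1, Σy = 6.3, Σx² = 7521.47, Σy² = 8.05, Σxy = 240.17
nΣxy − ΣxΣy = 1200.85 − 1210.23 = -9.38
nΣx² − (Σx)² = 37607.35 − 36902.41 = 704.94; nΣy² − (Σy)² = 40.25 − 39.69 = 0.56
r = -9.38 / √(704.94 × 0.56) = -9.38 / 19.8687 ≈ -0.4721

-0.4721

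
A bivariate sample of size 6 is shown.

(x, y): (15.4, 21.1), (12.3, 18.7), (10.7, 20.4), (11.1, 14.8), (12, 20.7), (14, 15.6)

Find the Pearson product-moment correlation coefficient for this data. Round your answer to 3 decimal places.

0.154

n = 6, Σx = 75.5, Σy = 111.3, Σx² = 966.15, Σy² = 2101.95, Σxy = 1404.31
nΣxy − ΣxΣy = 8425.86 − 8403.15 = 22.71
nΣx² − (Σx)² = 5796.9 − 5700.25 = 96.65; nΣy² − (Σy)² = 12611.7 − 12387.69 = 224.01
r = 22.71 / √(96.65 × 224.01) = 22.71 / 147.1413 ≈ 0.154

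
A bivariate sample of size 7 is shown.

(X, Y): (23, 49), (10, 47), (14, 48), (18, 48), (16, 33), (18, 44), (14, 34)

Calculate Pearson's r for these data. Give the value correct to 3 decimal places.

n = 7, ΣX = 113, ΣY = 303, ΣX² = 1925, ΣY² = 13399, ΣXY = 4929
nΣXY − ΣXΣY = 34503 − 34239 = 264
nΣX² − (ΣX)² = 13475 − 12769 = 706; nΣY² − (ΣY)² = 93793 − 91809 = 1984
r = 264 / √(706 × 1984) = 264 / 1183.5134 ≈ 0.223

0.223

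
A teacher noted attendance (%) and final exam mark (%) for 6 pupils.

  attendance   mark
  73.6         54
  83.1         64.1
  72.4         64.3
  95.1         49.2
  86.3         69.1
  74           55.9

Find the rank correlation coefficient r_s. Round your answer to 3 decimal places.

-0.200

Rank attendance: 2, 4, 1, 6, 5, 3
Rank mark: 2, 4, 5, 1, 6, 3
d = rank(attendance) − rank(mark): 0, 0, -4, 5, -1, 0; Σd² = 42
ρ = 1 − 6Σd² / [n(n²−1)] = 1 − 6×42 / (6×35) = 1 − 252/210 ≈ -0.200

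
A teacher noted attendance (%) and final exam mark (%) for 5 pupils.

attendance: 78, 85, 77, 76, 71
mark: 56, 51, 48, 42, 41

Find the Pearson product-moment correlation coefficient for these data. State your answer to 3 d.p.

n = 5, Σx = 387, Σy = 238, Σx² = 30055, Σy² = 11486, Σxy = 18502
nΣxy − ΣxΣy = 92510 − 92106 = 404
nΣx² − (Σx)² = 150275 − 149769 = 506; nΣy² − (Σy)² = 57430 − 56644 = 786
r = 404 / √(506 × 786) = 404 / 630.6473 ≈ 0.641

0.641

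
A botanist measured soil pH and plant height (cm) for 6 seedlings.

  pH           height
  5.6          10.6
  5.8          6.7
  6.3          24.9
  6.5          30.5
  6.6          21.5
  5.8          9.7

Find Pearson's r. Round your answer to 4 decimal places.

n = 6, Σx = 36.6, Σy = 103.9, Σx² = 224.14, Σy² = 2263.85, Σxy = 651.5
nΣxy − ΣxΣy = 3909 − 3802.74 = 106.26
nΣx² − (Σx)² = 1344.84 − 1339.56 = 5.28; nΣy² − (Σy)² = 13583.1 − 10795.21 = 2787.89
r = 106.26 / √(5.28 × 2787.89) = 106.26 / 121.3263 ≈ 0.8758

0.8758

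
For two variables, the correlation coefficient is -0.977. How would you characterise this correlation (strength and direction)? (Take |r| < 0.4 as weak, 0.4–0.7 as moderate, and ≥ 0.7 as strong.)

r = -0.977 < 0 so the relationship is negative.
|r| = 0.977, which falls in the strong range.

strong negative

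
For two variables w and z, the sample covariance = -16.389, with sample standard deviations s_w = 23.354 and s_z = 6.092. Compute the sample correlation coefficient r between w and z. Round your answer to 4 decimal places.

-0.1152

r = Cov(w,z) / (s_w · s_z) = -16.389 / (23.354 × 6.092)
  = -16.389 / 142.2726 ≈ -0.1152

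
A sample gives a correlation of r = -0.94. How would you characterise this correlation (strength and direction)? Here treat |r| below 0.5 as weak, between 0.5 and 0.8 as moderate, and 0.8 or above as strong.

r = -0.94 < 0 so the relationship is negative.
|r| = 0.94, which falls in the strong range.

strong negative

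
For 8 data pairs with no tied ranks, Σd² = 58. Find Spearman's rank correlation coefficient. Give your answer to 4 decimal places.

ρ = 1 − 6Σd² / [n(n²−1)] = 1 − 6×58 / (8×63)
  = 1 − 348/504 = 1 − 0.69048 ≈ 0.3095

0.3095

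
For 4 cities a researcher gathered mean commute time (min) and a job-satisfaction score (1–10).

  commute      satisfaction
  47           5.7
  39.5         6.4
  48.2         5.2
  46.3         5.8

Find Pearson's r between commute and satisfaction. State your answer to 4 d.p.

n = 4, Σx = 181, Σy = 23.1, Σx² = 8236.18, Σy² = 134.13, Σxy = 1039.88
nΣxy − ΣxΣy = 4159.52 − 4181.1 = -21.58
nΣx² − (Σx)² = 32944.72 − 32761 = 183.72; nΣy² − (Σy)² = 536.52 − 533.61 = 2.91
r = -21.58 / √(183.72 × 2.91) = -21.58 / 23.1220 ≈ -0.9333

-0.9333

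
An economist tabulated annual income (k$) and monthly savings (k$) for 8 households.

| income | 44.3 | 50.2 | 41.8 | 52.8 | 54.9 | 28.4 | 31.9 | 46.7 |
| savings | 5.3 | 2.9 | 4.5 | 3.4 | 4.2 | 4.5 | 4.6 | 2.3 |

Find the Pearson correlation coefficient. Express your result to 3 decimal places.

-0.453

n = 8, Σx = 351, Σy = 31.7, Σx² = 16036.68, Σy² = 132.65, Σxy = 1360.52
nΣxy − ΣxΣy = 10884.16 − 11126.7 = -242.54
nΣx² − (Σx)² = 128293.44 − 123201 = 5092.44; nΣy² − (Σy)² = 1061.2 − 1004.89 = 56.31
r = -242.54 / √(5092.44 × 56.31) = -242.54 / 535.4954 ≈ -0.453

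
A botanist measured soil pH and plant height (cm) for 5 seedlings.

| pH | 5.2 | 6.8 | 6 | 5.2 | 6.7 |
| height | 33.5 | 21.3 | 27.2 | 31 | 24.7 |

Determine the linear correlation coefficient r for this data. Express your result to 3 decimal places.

n = 5, Σx = 29.9, Σy = 137.7, Σx² = 181.21, Σy² = 3886.87, Σxy = 808.93
nΣxy − ΣxΣy = 4044.65 − 4117.23 = -72.58
nΣx² − (Σx)² = 906.05 − 894.01 = 12.04; nΣy² − (Σy)² = 19434.35 − 18961.29 = 473.06
r = -72.58 / √(12.04 × 473.06) = -72.58 / 75.4695 ≈ -0.962

-0.962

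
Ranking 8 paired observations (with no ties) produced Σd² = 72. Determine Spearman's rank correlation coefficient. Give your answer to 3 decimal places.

0.143

ρ = 1 − 6Σd² / [n(n²−1)] = 1 − 6×72 / (8×63)
  = 1 − 432/504 = 1 − 0.8571 ≈ 0.143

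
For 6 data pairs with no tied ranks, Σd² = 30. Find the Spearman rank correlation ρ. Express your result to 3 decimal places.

0.143

ρ = 1 − 6Σd² / [n(n²−1)] = 1 − 6×30 / (6×35)
  = 1 − 180/210 = 1 − 0.8571 ≈ 0.143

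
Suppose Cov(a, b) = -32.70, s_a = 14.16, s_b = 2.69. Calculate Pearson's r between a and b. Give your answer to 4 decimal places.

r = Cov(a,b) / (s_a · s_b) = -32.70 / (14.16 × 2.69)
  = -32.70 / 38.0904 ≈ -0.8585

-0.8585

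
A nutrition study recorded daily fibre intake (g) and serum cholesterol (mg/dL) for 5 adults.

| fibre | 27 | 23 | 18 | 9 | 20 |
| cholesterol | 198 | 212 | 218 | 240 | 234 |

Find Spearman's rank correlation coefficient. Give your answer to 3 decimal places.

Rank fibre: 5, 4, 2, 1, 3
Rank cholesterol: 1, 2, 3, 5, 4
d = rank(fibre) − rank(cholesterol): 4, 2, -1, -4, -1; Σd² = 38
ρ = 1 − 6Σd² / [n(n²−1)] = 1 − 6×38 / (5×24) = 1 − 228/120 ≈ -0.900

-0.900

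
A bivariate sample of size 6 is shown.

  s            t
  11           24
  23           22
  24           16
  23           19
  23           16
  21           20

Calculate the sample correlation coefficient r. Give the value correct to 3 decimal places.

n = 6, Σs = 125, Σt = 117, Σs² = 2725, Σt² = 2333, Σst = 2379
nΣst − ΣsΣt = 14274 − 14625 = -351
nΣs² − (Σs)² = 16350 − 15625 = 725; nΣt² − (Σt)² = 13998 − 13689 = 309
r = -351 / √(725 × 309) = -351 / 473.3128 ≈ -0.742

-0.742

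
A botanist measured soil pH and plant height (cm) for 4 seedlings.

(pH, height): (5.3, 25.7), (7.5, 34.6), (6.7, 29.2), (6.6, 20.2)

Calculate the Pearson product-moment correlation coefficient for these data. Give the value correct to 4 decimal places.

0.5371

n = 4, Σx = 26.1, Σy = 109.7, Σx² = 172.79, Σy² = 3118.33, Σxy = 724.67
nΣxy − ΣxΣy = 2898.68 − 2863.17 = 35.51
nΣx² − (Σx)² = 691.16 − 681.21 = 9.95; nΣy² − (Σy)² = 12473.32 − 12034.09 = 439.23
r = 35.51 / √(9.95 × 439.23) = 35.51 / 66.1085 ≈ 0.5371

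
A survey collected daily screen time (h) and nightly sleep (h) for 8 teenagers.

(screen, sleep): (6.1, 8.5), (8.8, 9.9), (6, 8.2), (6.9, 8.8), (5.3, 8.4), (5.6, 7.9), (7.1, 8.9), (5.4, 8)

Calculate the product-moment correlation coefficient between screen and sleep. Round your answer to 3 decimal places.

0.952

n = 8, Σx = 51.2, Σy = 68.6, Σx² = 337.28, Σy² = 591.12, Σxy = 444.04
nΣxy − ΣxΣy = 3552.32 − 3512.32 = 40
nΣx² − (Σx)² = 2698.24 − 2621.44 = 76.8; nΣy² − (Σy)² = 4728.96 − 4705.96 = 23
r = 40 / √(76.8 × 23) = 40 / 42.0286 ≈ 0.952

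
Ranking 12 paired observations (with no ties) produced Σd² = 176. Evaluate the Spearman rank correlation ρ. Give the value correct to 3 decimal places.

ρ = 1 − 6Σd² / [n(n²−1)] = 1 − 6×176 / (12×143)
  = 1 − 1056/1716 = 1 − 0.6154 ≈ 0.385

0.385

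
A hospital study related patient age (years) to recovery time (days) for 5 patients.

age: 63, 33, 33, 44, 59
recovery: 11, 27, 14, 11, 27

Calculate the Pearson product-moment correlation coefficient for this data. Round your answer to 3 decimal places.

-0.113

n = 5, Σx = 232, Σy = 90, Σx² = 11564, Σy² = 1896, Σxy = 4123
nΣxy − ΣxΣy = 20615 − 20880 = -265
nΣx² − (Σx)² = 57820 − 53824 = 3996; nΣy² − (Σy)² = 9480 − 8100 = 1380
r = -265 / √(3996 × 1380) = -265 / 2348.2930 ≈ -0.113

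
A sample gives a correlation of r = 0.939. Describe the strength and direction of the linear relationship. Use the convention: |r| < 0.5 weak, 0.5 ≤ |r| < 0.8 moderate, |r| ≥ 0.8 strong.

r = 0.939 > 0 so the relationship is positive.
|r| = 0.939, which falls in the strong range.

strong positive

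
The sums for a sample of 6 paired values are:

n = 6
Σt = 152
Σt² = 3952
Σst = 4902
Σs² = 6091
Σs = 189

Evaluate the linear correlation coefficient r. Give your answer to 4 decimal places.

r = (nΣst − ΣsΣt) / √[(nΣs² − (Σs)²)(nΣt² − (Σt)²)]
Numerator: 6×4902 − 189×152 = 684
Denominator: √[(36546 − 35721)(23712 − 23104)] = √[825 × 608] = 708.2372
r = 684 / 708.2372 ≈ 0.9658

0.9658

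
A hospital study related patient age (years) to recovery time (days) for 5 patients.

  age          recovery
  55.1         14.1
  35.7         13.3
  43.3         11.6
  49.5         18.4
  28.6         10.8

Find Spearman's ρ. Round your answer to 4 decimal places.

0.8000

Rank age: 5, 2, 3, 4, 1
Rank recovery: 4, 3, 2, 5, 1
d = rank(age) − rank(recovery): 1, -1, 1, -1, 0; Σd² = 4
ρ = 1 − 6Σd² / [n(n²−1)] = 1 − 6×4 / (5×24) = 1 − 24/120 ≈ 0.8000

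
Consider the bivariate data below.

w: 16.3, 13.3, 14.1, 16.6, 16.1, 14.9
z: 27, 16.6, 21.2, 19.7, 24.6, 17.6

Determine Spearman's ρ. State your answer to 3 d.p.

0.543

Rank w: 5, 1, 2, 6, 4, 3
Rank z: 6, 1, 4, 3, 5, 2
d = rank(w) − rank(z): -1, 0, -2, 3, -1, 1; Σd² = 16
ρ = 1 − 6Σd² / [n(n²−1)] = 1 − 6×16 / (6×35) = 1 − 96/210 ≈ 0.543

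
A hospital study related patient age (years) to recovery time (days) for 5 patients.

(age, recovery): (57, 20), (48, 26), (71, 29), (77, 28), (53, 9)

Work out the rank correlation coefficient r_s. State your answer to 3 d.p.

0.600

Rank age: 3, 1, 4, 5, 2
Rank recovery: 2, 3, 5, 4, 1
d = rank(age) − rank(recovery): 1, -2, -1, 1, 1; Σd² = 8
ρ = 1 − 6Σd² / [n(n²−1)] = 1 − 6×8 / (5×24) = 1 − 48/120 ≈ 0.600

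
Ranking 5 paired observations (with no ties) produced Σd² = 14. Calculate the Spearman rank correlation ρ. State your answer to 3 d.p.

0.300

ρ = 1 − 6Σd² / [n(n²−1)] = 1 − 6×14 / (5×24)
  = 1 − 84/120 = 1 − 0.7000 ≈ 0.300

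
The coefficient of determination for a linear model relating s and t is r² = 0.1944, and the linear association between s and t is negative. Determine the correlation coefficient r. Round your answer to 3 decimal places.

|r| = √0.1944 = 0.441
The association is negative, so r = −0.441.

-0.441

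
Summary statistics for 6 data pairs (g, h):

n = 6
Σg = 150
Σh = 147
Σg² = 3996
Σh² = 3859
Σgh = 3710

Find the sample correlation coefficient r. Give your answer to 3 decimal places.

r = (nΣgh − ΣgΣh) / √[(nΣg² − (Σg)²)(nΣh² − (Σh)²)]
Numerator: 6×3710 − 150×147 = 210
Denominator: √[(23976 − 22500)(23154 − 21609)] = √[1476 × 1545] = 1510.1060
r = 210 / 1510.1060 ≈ 0.139

0.139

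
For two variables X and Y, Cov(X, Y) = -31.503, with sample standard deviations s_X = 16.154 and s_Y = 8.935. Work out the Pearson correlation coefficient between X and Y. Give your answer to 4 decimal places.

r = Cov(X,Y) / (s_X · s_Y) = -31.503 / (16.154 × 8.935)
  = -31.503 / 144.3360 ≈ -0.2183

-0.2183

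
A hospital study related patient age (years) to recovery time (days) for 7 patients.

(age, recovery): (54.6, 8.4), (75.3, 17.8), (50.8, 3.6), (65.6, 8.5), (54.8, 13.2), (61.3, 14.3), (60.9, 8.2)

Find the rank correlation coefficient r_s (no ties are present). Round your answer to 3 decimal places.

Rank age: 2, 7, 1, 6, 3, 5, 4
Rank recovery: 3, 7, 1, 4, 5, 6, 2
d = rank(age) − rank(recovery): -1, 0, 0, 2, -2, -1, 2; Σd² = 14
ρ = 1 − 6Σd² / [n(n²−1)] = 1 − 6×14 / (7×48) = 1 − 84/336 ≈ 0.750

0.750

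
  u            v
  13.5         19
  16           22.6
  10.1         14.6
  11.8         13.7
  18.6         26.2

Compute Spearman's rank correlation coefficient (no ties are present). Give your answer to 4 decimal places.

Rank u: 3, 4, 1, 2, 5
Rank v: 3, 4, 2, 1, 5
d = rank(u) − rank(v): 0, 0, -1, 1, 0; Σd² = 2
ρ = 1 − 6Σd² / [n(n²−1)] = 1 − 6×2 / (5×24) = 1 − 12/120 ≈ 0.9000

0.9000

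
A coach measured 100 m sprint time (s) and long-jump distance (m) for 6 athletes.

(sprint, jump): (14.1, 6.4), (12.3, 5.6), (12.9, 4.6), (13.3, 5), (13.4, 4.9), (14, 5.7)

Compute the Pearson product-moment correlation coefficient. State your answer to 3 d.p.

0.487

n = 6, Σx = 80, Σy = 32.2, Σx² = 1068.96, Σy² = 174.98, Σxy = 430.42
nΣxy − ΣxΣy = 2582.52 − 2576 = 6.52
nΣx² − (Σx)² = 6413.76 − 6400 = 13.76; nΣy² − (Σy)² = 1049.88 − 1036.84 = 13.04
r = 6.52 / √(13.76 × 13.04) = 6.52 / 13.3952 ≈ 0.487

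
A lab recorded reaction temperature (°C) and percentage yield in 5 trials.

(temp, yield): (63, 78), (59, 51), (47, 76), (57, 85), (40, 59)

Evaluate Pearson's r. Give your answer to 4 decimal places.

n = 5, Σx = 266, Σy = 349, Σx² = 14508, Σy² = 25167, Σxy = 18700
nΣxy − ΣxΣy = 93500 − 92834 = 666
nΣx² − (Σx)² = 72540 − 70756 = 1784; nΣy² − (Σy)² = 125835 − 121801 = 4034
r = 666 / √(1784 × 4034) = 666 / 2682.6584 ≈ 0.2483

0.2483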